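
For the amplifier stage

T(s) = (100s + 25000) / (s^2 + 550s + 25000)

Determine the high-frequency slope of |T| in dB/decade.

Each pole contributes −20 dB/decade at high frequency; each zero contributes +20 dB/decade.
Net: 1 zero(s) − 2 pole(s) → -20 dB/decade.

-20 dB/decade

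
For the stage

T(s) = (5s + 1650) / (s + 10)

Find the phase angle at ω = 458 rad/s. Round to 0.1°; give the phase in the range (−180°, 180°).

-34.5°

Substitute s = j458:
Numerator: 5(j458) + 1650 = 1650 + j2290
Denominator: (j458) + 10 = 10 + j458
|N| = √(1650² + 2290²) ≈ 2822.5, ∠N ≈ 54.23°
|D| = √(10² + 458²) ≈ 458.11, ∠D ≈ 88.75°
∠T = 54.23° − 88.75° = -34.52°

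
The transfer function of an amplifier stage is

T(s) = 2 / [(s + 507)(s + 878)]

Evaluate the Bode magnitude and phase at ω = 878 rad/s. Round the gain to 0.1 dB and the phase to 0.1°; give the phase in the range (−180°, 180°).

-116.0 dB, -105.0°

At s = jω = j878:
pole (s+507): 507 + j878 → |·| = √(507²+878²) = √1027933 ≈ 1013.9, ∠ = arctan(878/507) ≈ 60.00°
pole (s+878): 878 + j878 → |·| = √(878²+878²) = √1541768 ≈ 1241.7, ∠ = arctan(878/878) ≈ 45.00°
|T| = 2 / 1.259e+06 ≈ 1.5886e-06
Gain = 20 log₁₀(1.5886e-06) ≈ -115.98 dB
∠T = 0.00° − 105.00° = -105.00°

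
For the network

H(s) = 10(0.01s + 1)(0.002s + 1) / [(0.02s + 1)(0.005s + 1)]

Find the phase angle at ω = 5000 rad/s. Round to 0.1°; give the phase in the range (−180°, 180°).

At ω = 5000 rad/s:
zero (1 + j5000·0.01) = 1 + j50 → |·| ≈ 50.01, ∠ ≈ 88.85°
zero (1 + j5000·0.002) = 1 + j10 → |·| ≈ 10.05, ∠ ≈ 84.29°
pole (1 + j5000·0.02) = 1 + j100 → |·| ≈ 100, ∠ ≈ 89.43°
pole (1 + j5000·0.005) = 1 + j25 → |·| ≈ 25.02, ∠ ≈ 87.71°
∠H = (88.85° + 84.29°) − (89.43° + 87.71°) = -4.00°

-4.0°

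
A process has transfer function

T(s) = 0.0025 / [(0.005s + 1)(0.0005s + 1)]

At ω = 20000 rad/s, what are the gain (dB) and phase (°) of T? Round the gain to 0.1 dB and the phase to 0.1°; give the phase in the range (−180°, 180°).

-112.1 dB, -173.7°

At ω = 20000 rad/s:
pole (1 + j20000·0.005) = 1 + j100 → |·| ≈ 100, ∠ ≈ 89.43°
pole (1 + j20000·0.0005) = 1 + j10 → |·| ≈ 10.05, ∠ ≈ 84.29°
|T| = 0.0025 · 1 / (100 · 10.05) ≈ 2.4876e-06
Gain = 20 log₁₀(2.4876e-06) ≈ -112.08 dB
∠T = (0°) − (89.43° + 84.29°) = -173.72°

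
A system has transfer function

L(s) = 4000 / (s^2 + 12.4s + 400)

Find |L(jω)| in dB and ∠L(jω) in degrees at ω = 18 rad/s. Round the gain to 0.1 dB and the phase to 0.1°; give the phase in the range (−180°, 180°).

24.6 dB, -71.2°

At s = jω = j18:
quadratic: (j18)² + 12.4·j18 + 400 = 76 + j223.2 → |·| ≈ 235.78, ∠ ≈ 71.20°
|L| = 4000 / 235.78 ≈ 16.965
Gain = 20 log₁₀(16.965) ≈ 24.59 dB
∠L = 0.00° − 71.20° = -71.20°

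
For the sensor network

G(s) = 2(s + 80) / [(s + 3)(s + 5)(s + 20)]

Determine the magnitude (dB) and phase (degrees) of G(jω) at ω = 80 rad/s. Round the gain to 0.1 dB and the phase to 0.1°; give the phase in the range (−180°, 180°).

-67.4 dB, 154.8°

At s = jω = j80:
zero (s+80): 80 + j80 → |·| = √(80²+80²) = √12800 ≈ 113.14, ∠ = arctan(80/80) ≈ 45.00°
pole (s+3): 3 + j80 → |·| = √(3²+80²) = √6409 ≈ 80.056, ∠ = arctan(80/3) ≈ 87.85°
pole (s+5): 5 + j80 → |·| = √(5²+80²) = √6425 ≈ 80.156, ∠ = arctan(80/5) ≈ 86.42°
pole (s+20): 20 + j80 → |·| = √(20²+80²) = √6800 ≈ 82.462, ∠ = arctan(80/20) ≈ 75.96°
|G| = 2 · 113.14 / 5.2916e+05 ≈ 0.00042762
Gain = 20 log₁₀(0.00042762) ≈ -67.38 dB
∠G = 45.00° − 250.23° = -205.23° ≡ 154.77° (principal value)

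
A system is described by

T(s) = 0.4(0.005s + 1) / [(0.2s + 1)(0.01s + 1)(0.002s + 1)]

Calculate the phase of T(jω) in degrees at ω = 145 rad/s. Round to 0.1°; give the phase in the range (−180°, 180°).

-123.7°

At ω = 145 rad/s:
zero (1 + j145·0.005) = 1 + j0.725 → |·| ≈ 1.2352, ∠ ≈ 35.94°
pole (1 + j145·0.2) = 1 + j29 → |·| ≈ 29.017, ∠ ≈ 88.03°
pole (1 + j145·0.01) = 1 + j1.45 → |·| ≈ 1.7614, ∠ ≈ 55.41°
pole (1 + j145·0.002) = 1 + j0.29 → |·| ≈ 1.0412, ∠ ≈ 16.17°
∠T = (35.94°) − (88.03° + 55.41° + 16.17°) = -123.67°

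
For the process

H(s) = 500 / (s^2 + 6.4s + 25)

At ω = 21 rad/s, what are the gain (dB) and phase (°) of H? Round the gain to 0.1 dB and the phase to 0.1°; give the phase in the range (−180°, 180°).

1.2 dB, -162.1°

At s = jω = j21:
quadratic: (j21)² + 6.4·j21 + 25 = -416 + j134.4 → |·| ≈ 437.17, ∠ ≈ 162.10°
|H| = 500 / 437.17 ≈ 1.1437
Gain = 20 log₁₀(1.1437) ≈ 1.17 dB
∠H = 0.00° − 162.10° = -162.10°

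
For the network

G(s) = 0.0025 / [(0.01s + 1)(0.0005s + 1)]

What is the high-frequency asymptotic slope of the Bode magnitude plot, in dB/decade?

Each pole contributes −20 dB/decade at high frequency; each zero contributes +20 dB/decade.
Net: 0 zero(s) − 2 pole(s) → -40 dB/decade.

-40 dB/decade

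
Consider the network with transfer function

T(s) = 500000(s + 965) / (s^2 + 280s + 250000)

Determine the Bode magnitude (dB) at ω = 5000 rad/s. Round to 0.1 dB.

40.2 dB

At s = jω = j5000:
zero (s+965): 965 + j5000 → |·| = √(965²+5000²) = √25931225 ≈ 5092.3, ∠ = arctan(5000/965) ≈ 79.08°
quadratic: (j5000)² + 280·j5000 + 250000 = -24750000 + j1400000 → |·| ≈ 2.479e+07, ∠ ≈ 176.76°
|T| = 500000 · 5092.3 / 2.479e+07 ≈ 102.71
Gain = 20 log₁₀(102.71) ≈ 40.23 dB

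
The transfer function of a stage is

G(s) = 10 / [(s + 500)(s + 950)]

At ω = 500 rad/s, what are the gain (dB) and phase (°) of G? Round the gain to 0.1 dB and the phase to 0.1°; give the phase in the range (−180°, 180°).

-97.6 dB, -72.8°

At s = jω = j500:
pole (s+500): 500 + j500 → |·| = √(500²+500²) = √500000 ≈ 707.11, ∠ = arctan(500/500) ≈ 45.00°
pole (s+950): 950 + j500 → |·| = √(950²+500²) = √1152500 ≈ 1073.5, ∠ = arctan(500/950) ≈ 27.76°
|G| = 10 / 7.5908e+05 ≈ 1.3174e-05
Gain = 20 log₁₀(1.3174e-05) ≈ -97.61 dB
∠G = 0.00° − 72.76° = -72.76°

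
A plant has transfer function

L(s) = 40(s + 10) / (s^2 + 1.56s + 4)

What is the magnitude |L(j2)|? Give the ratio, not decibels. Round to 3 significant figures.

131

At s = jω = j2:
zero (s+10): 10 + j2 → |·| = √(10²+2²) = √104 ≈ 10.198, ∠ = arctan(2/10) ≈ 11.31°
quadratic: (j2)² + 1.56·j2 + 4 = 0 + j3.12 → |·| ≈ 3.12, ∠ ≈ 90.00°
|L| = 40 · 10.198 / 3.12 ≈ 130.74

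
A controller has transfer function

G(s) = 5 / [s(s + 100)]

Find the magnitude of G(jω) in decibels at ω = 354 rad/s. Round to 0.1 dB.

-88.3 dB

At s = jω = j354:
pole (s+100): 100 + j354 → |·| = √(100²+354²) = √135316 ≈ 367.85, ∠ = arctan(354/100) ≈ 74.23°
pole at origin: |s| = 354, ∠ = 90.00° (in denominator)
|G| = 5 / 1.3022e+05 ≈ 3.8397e-05
Gain = 20 log₁₀(3.8397e-05) ≈ -88.31 dB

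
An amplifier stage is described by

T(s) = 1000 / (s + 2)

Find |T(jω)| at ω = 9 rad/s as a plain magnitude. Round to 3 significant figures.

108

Substitute s = j9:
Numerator: 1000 = 1000 + j0
Denominator: (j9) + 2 = 2 + j9
|N| = √(1000² + 0²) ≈ 1000, ∠N ≈ 0.00°
|D| = √(2² + 9²) ≈ 9.2195, ∠D ≈ 77.47°
|T| = 1000 / 9.2195 ≈ 108.47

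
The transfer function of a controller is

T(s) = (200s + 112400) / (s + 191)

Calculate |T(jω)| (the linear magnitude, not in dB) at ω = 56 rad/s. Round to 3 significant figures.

568

Substitute s = j56:
Numerator: 200(j56) + 112400 = 112400 + j11200
Denominator: (j56) + 191 = 191 + j56
|N| = √(112400² + 11200²) ≈ 1.1296e+05, ∠N ≈ 5.69°
|D| = √(191² + 56²) ≈ 199.04, ∠D ≈ 16.34°
|T| = 1.1296e+05 / 199.04 ≈ 567.52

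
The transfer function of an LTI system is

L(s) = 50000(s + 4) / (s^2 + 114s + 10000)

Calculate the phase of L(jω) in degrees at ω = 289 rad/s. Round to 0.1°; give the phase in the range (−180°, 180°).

At s = jω = j289:
zero (s+4): 4 + j289 → |·| = √(4²+289²) = √83537 ≈ 289.03, ∠ = arctan(289/4) ≈ 89.21°
quadratic: (j289)² + 114·j289 + 10000 = -73521 + j32946 → |·| ≈ 80565, ∠ ≈ 155.86°
∠L = 89.21° − 155.86° = -66.65°

-66.7°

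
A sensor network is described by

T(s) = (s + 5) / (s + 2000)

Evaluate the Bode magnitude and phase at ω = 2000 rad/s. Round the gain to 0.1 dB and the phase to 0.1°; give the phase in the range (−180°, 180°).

At s = jω = j2000:
zero (s+5): 5 + j2000 → |·| = √(5²+2000²) = √4000025 ≈ 2000, ∠ = arctan(2000/5) ≈ 89.86°
pole (s+2000): 2000 + j2000 → |·| = √(2000²+2000²) = √8000000 ≈ 2828.4, ∠ = arctan(2000/2000) ≈ 45.00°
|T| = 1 · 2000 / 2828.4 ≈ 0.70711
Gain = 20 log₁₀(0.70711) ≈ -3.01 dB
∠T = 89.86° − 45.00° = 44.86°

-3.0 dB, 44.9°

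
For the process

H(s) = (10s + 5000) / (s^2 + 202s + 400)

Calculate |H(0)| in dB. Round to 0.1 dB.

21.9 dB

H(0) = 5000 / 400 = 12.5
20 log₁₀(12.5) ≈ 21.94 dB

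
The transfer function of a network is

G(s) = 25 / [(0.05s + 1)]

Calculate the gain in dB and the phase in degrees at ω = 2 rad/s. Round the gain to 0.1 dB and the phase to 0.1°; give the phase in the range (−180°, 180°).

27.9 dB, -5.7°

At ω = 2 rad/s:
pole (1 + j2·0.05) = 1 + j0.1 → |·| ≈ 1.005, ∠ ≈ 5.71°
|G| = 25 · 1 / (1.005) ≈ 24.876
Gain = 20 log₁₀(24.876) ≈ 27.92 dB
∠G = (0°) − (5.71°) = -5.71°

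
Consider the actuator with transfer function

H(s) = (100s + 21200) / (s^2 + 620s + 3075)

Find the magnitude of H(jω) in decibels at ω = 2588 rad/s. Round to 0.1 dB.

Substitute s = j2588:
Numerator: 100(j2588) + 21200 = 21200 + j258800
Denominator: (j2588)^2 + 620(j2588) + 3075 = -6694669 + j1604560
|N| = √(21200² + 258800²) ≈ 2.5967e+05, ∠N ≈ 85.32°
|D| = √(6694669² + 1604560²) ≈ 6.8843e+06, ∠D ≈ 166.52°
|H| = 2.5967e+05 / 6.8843e+06 ≈ 0.037719
Gain = 20 log₁₀(0.037719) ≈ -28.47 dB

-28.5 dB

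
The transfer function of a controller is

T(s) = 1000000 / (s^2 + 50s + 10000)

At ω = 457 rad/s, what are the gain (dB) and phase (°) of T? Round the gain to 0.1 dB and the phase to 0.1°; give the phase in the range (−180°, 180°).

At s = jω = j457:
quadratic: (j457)² + 50·j457 + 10000 = -198849 + j22850 → |·| ≈ 2.0016e+05, ∠ ≈ 173.44°
|T| = 1000000 / 2.0016e+05 ≈ 4.996
Gain = 20 log₁₀(4.996) ≈ 13.97 dB
∠T = 0.00° − 173.44° = -173.44°

14.0 dB, -173.4°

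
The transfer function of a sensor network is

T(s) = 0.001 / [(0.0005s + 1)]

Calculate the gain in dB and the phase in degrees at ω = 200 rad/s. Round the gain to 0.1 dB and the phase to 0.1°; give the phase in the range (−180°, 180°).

At ω = 200 rad/s:
pole (1 + j200·0.0005) = 1 + j0.1 → |·| ≈ 1.005, ∠ ≈ 5.71°
|T| = 0.001 · 1 / (1.005) ≈ 0.00099502
Gain = 20 log₁₀(0.00099502) ≈ -60.04 dB
∠T = (0°) − (5.71°) = -5.71°

-60.0 dB, -5.7°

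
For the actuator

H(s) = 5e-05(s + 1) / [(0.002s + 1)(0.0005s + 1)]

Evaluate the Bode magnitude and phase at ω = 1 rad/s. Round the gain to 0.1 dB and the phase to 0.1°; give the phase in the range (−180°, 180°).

At ω = 1 rad/s:
zero (1 + j1·1) = 1 + j1 → |·| ≈ 1.4142, ∠ ≈ 45.00°
pole (1 + j1·0.002) = 1 + j0.002 → |·| ≈ 1, ∠ ≈ 0.11°
pole (1 + j1·0.0005) = 1 + j0.0005 → |·| ≈ 1, ∠ ≈ 0.03°
|H| = 5e-05 · 1.4142 / (1 · 1) ≈ 7.071e-05
Gain = 20 log₁₀(7.071e-05) ≈ -83.01 dB
∠H = (45.00°) − (0.11° + 0.03°) = 44.86°

-83.0 dB, 44.9°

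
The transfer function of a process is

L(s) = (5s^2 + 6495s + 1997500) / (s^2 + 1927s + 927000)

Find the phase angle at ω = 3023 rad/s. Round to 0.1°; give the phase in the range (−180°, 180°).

Substitute s = j3023:
Numerator: 5(j3023)^2 + 6495(j3023) + 1997500 = -43695145 + j19634385
Denominator: (j3023)^2 + 1927(j3023) + 927000 = -8211529 + j5825321
|N| = √(43695145² + 19634385²) ≈ 4.7904e+07, ∠N ≈ 155.80°
|D| = √(8211529² + 5825321²) ≈ 1.0068e+07, ∠D ≈ 144.65°
∠L = 155.80° − 144.65° = 11.15°

11.2°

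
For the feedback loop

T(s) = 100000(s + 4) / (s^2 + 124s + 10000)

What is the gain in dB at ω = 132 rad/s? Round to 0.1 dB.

At s = jω = j132:
zero (s+4): 4 + j132 → |·| = √(4²+132²) = √17440 ≈ 132.06, ∠ = arctan(132/4) ≈ 88.26°
quadratic: (j132)² + 124·j132 + 10000 = -7424 + j16368 → |·| ≈ 17973, ∠ ≈ 114.40°
|T| = 100000 · 132.06 / 17973 ≈ 734.77
Gain = 20 log₁₀(734.77) ≈ 57.32 dB

57.3 dB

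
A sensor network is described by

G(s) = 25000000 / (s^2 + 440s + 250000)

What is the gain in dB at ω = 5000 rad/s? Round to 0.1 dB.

0.1 dB

At s = jω = j5000:
quadratic: (j5000)² + 440·j5000 + 250000 = -24750000 + j2200000 → |·| ≈ 2.4848e+07, ∠ ≈ 174.92°
|G| = 25000000 / 2.4848e+07 ≈ 1.0061
Gain = 20 log₁₀(1.0061) ≈ 0.05 dB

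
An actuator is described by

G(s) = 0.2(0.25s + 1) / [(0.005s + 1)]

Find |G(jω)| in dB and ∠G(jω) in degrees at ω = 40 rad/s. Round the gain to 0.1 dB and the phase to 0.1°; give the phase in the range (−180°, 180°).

5.9 dB, 73.0°

At ω = 40 rad/s:
zero (1 + j40·0.25) = 1 + j10 → |·| ≈ 10.05, ∠ ≈ 84.29°
pole (1 + j40·0.005) = 1 + j0.2 → |·| ≈ 1.0198, ∠ ≈ 11.31°
|G| = 0.2 · 10.05 / (1.0198) ≈ 1.971
Gain = 20 log₁₀(1.971) ≈ 5.89 dB
∠G = (84.29°) − (11.31°) = 72.98°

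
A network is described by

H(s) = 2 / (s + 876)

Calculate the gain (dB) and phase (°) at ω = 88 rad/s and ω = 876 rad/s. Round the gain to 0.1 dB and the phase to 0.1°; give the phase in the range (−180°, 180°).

ω = 88: -52.9 dB, -5.7°; ω = 876: -55.8 dB, -45.0°

Substitute s = j88:
Numerator: 2 = 2 + j0
Denominator: (j88) + 876 = 876 + j88
|N| = √(2² + 0²) ≈ 2, ∠N ≈ 0.00°
|D| = √(876² + 88²) ≈ 880.41, ∠D ≈ 5.74°
|H| = 2 / 880.41 ≈ 0.0022717
Gain = 20 log₁₀(0.0022717) ≈ -52.87 dB
∠H = 0.00° − 5.74° = -5.74°

Substitute s = j876:
Numerator: 2 = 2 + j0
Denominator: (j876) + 876 = 876 + j876
|N| = √(2² + 0²) ≈ 2, ∠N ≈ 0.00°
|D| = √(876² + 876²) ≈ 1238.9, ∠D ≈ 45.00°
|H| = 2 / 1238.9 ≈ 0.0016143
Gain = 20 log₁₀(0.0016143) ≈ -55.84 dB
∠H = 0.00° − 45.00° = -45.00°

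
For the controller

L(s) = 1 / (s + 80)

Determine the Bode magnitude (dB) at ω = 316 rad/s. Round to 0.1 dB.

-50.3 dB

At s = jω = j316:
pole (s+80): 80 + j316 → |·| = √(80²+316²) = √106256 ≈ 325.97, ∠ = arctan(316/80) ≈ 75.79°
|L| = 1 / 325.97 ≈ 0.0030678
Gain = 20 log₁₀(0.0030678) ≈ -50.26 dB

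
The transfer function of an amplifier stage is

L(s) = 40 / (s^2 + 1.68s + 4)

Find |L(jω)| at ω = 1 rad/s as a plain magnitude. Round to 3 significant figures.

At s = jω = j1:
quadratic: (j1)² + 1.68·j1 + 4 = 3 + j1.68 → |·| ≈ 3.4384, ∠ ≈ 29.25°
|L| = 40 / 3.4384 ≈ 11.633

11.6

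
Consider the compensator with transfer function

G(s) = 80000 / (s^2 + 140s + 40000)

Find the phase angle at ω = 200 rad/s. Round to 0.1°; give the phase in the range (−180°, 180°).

-90.0°

At s = jω = j200:
quadratic: (j200)² + 140·j200 + 40000 = 0 + j28000 → |·| ≈ 28000, ∠ ≈ 90.00°
∠G = 0.00° − 90.00° = -90.00°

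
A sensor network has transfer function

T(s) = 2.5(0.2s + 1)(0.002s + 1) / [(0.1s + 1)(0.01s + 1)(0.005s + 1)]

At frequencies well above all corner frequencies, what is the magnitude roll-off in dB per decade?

Each pole contributes −20 dB/decade at high frequency; each zero contributes +20 dB/decade.
Net: 2 zero(s) − 3 pole(s) → -20 dB/decade.

-20 dB/decade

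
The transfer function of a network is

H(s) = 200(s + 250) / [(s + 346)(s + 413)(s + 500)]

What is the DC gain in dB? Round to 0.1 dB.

-63.1 dB

H(0) = 200·250 / (346·413·500) ≈ 0.0006998
20 log₁₀(0.0006998) ≈ -63.10 dB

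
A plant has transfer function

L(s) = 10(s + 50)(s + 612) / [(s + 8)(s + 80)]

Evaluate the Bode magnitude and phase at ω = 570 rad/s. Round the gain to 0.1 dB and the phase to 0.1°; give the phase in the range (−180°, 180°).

At s = jω = j570:
zero (s+50): 50 + j570 → |·| = √(50²+570²) = √327400 ≈ 572.19, ∠ = arctan(570/50) ≈ 84.99°
zero (s+612): 612 + j570 → |·| = √(612²+570²) = √699444 ≈ 836.33, ∠ = arctan(570/612) ≈ 42.96°
pole (s+8): 8 + j570 → |·| = √(8²+570²) = √324964 ≈ 570.06, ∠ = arctan(570/8) ≈ 89.20°
pole (s+80): 80 + j570 → |·| = √(80²+570²) = √331300 ≈ 575.59, ∠ = arctan(570/80) ≈ 82.01°
|L| = 10 · 4.7854e+05 / 3.2812e+05 ≈ 14.584
Gain = 20 log₁₀(14.584) ≈ 23.28 dB
∠L = 127.95° − 171.21° = -43.26°

23.3 dB, -43.3°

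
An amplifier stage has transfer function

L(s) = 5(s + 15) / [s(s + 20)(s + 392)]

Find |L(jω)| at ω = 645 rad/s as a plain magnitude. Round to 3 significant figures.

At s = jω = j645:
zero (s+15): 15 + j645 → |·| = √(15²+645²) = √416250 ≈ 645.17, ∠ = arctan(645/15) ≈ 88.67°
pole (s+20): 20 + j645 → |·| = √(20²+645²) = √416425 ≈ 645.31, ∠ = arctan(645/20) ≈ 88.22°
pole (s+392): 392 + j645 → |·| = √(392²+645²) = √569689 ≈ 754.78, ∠ = arctan(645/392) ≈ 58.71°
pole at origin: |s| = 645, ∠ = 90.00° (in denominator)
|L| = 5 · 645.17 / 3.1416e+08 ≈ 1.0268e-05

1.03e-05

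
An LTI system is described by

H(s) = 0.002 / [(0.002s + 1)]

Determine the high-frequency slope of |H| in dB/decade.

-20 dB/decade

Each pole contributes −20 dB/decade at high frequency; each zero contributes +20 dB/decade.
Net: 0 zero(s) − 1 pole(s) → -20 dB/decade.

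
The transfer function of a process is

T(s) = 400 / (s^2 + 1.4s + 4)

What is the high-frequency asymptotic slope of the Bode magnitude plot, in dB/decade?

Each pole contributes −20 dB/decade at high frequency; each zero contributes +20 dB/decade.
Net: 0 zero(s) − 2 pole(s) → -40 dB/decade.

-40 dB/decade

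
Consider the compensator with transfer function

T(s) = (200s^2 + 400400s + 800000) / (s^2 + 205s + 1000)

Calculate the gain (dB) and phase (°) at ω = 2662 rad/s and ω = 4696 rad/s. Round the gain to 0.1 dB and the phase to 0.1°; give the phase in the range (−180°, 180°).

ω = 2662: 47.9 dB, -32.6°; ω = 4696: 46.7 dB, -20.6°

Substitute s = j2662:
Numerator: 200(j2662)^2 + 400400(j2662) + 800000 = -1416448800 + j1065864800
Denominator: (j2662)^2 + 205(j2662) + 1000 = -7085244 + j545710
|N| = √(1416448800² + 1065864800²) ≈ 1.7727e+09, ∠N ≈ 143.04°
|D| = √(7085244² + 545710²) ≈ 7.1062e+06, ∠D ≈ 175.60°
|T| = 1.7727e+09 / 7.1062e+06 ≈ 249.46
Gain = 20 log₁₀(249.46) ≈ 47.94 dB
∠T = 143.04° − 175.60° = -32.56°

Substitute s = j4696:
Numerator: 200(j4696)^2 + 400400(j4696) + 800000 = -4409683200 + j1880278400
Denominator: (j4696)^2 + 205(j4696) + 1000 = -22051416 + j962680
|N| = √(4409683200² + 1880278400²) ≈ 4.7938e+09, ∠N ≈ 156.91°
|D| = √(22051416² + 962680²) ≈ 2.2072e+07, ∠D ≈ 177.50°
|T| = 4.7938e+09 / 2.2072e+07 ≈ 217.19
Gain = 20 log₁₀(217.19) ≈ 46.74 dB
∠T = 156.91° − 177.50° = -20.59°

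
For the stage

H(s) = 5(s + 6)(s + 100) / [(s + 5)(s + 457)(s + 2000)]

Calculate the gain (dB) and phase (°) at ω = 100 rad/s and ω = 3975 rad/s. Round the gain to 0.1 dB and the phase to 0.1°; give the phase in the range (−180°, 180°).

ω = 100: -62.4 dB, 29.2°; ω = 3975: -59.0 dB, -58.2°

At s = jω = j100:
zero (s+6): 6 + j100 → |·| = √(6²+100²) = √10036 ≈ 100.18, ∠ = arctan(100/6) ≈ 86.57°
zero (s+100): 100 + j100 → |·| = √(100²+100²) = √20000 ≈ 141.42, ∠ = arctan(100/100) ≈ 45.00°
pole (s+5): 5 + j100 → |·| = √(5²+100²) = √10025 ≈ 100.12, ∠ = arctan(100/5) ≈ 87.14°
pole (s+457): 457 + j100 → |·| = √(457²+100²) = √218849 ≈ 467.81, ∠ = arctan(100/457) ≈ 12.34°
pole (s+2000): 2000 + j100 → |·| = √(2000²+100²) = √4010000 ≈ 2002.5, ∠ = arctan(100/2000) ≈ 2.86°
|H| = 5 · 14167 / 9.3791e+07 ≈ 0.00075524
Gain = 20 log₁₀(0.00075524) ≈ -62.44 dB
∠H = 131.57° − 102.34° = 29.23°

At s = jω = j3975:
zero (s+6): 6 + j3975 → |·| = √(6²+3975²) = √15800661 ≈ 3975, ∠ = arctan(3975/6) ≈ 89.91°
zero (s+100): 100 + j3975 → |·| = √(100²+3975²) = √15810625 ≈ 3976.3, ∠ = arctan(3975/100) ≈ 88.56°
pole (s+5): 5 + j3975 → |·| = √(5²+3975²) = √15800650 ≈ 3975, ∠ = arctan(3975/5) ≈ 89.93°
pole (s+457): 457 + j3975 → |·| = √(457²+3975²) = √16009474 ≈ 4001.2, ∠ = arctan(3975/457) ≈ 83.44°
pole (s+2000): 2000 + j3975 → |·| = √(2000²+3975²) = √19800625 ≈ 4449.8, ∠ = arctan(3975/2000) ≈ 63.29°
|H| = 5 · 1.5806e+07 / 7.0773e+10 ≈ 0.0011167
Gain = 20 log₁₀(0.0011167) ≈ -59.04 dB
∠H = 178.47° − 236.66° = -58.19°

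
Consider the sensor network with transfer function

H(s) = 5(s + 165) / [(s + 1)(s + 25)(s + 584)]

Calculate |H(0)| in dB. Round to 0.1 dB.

-25.0 dB

H(0) = 5·165 / (1·25·584) ≈ 0.056507
20 log₁₀(0.056507) ≈ -24.96 dB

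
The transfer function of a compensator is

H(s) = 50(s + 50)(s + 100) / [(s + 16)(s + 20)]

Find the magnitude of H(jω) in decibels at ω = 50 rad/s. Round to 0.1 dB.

42.9 dB

At s = jω = j50:
zero (s+50): 50 + j50 → |·| = √(50²+50²) = √5000 ≈ 70.711, ∠ = arctan(50/50) ≈ 45.00°
zero (s+100): 100 + j50 → |·| = √(100²+50²) = √12500 ≈ 111.8, ∠ = arctan(50/100) ≈ 26.57°
pole (s+16): 16 + j50 → |·| = √(16²+50²) = √2756 ≈ 52.498, ∠ = arctan(50/16) ≈ 72.26°
pole (s+20): 20 + j50 → |·| = √(20²+50²) = √2900 ≈ 53.852, ∠ = arctan(50/20) ≈ 68.20°
|H| = 50 · 7905.5 / 2827.1 ≈ 139.82
Gain = 20 log₁₀(139.82) ≈ 42.91 dB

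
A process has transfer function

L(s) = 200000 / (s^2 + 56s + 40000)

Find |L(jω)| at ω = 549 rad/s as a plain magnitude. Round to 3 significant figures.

0.760

At s = jω = j549:
quadratic: (j549)² + 56·j549 + 40000 = -261401 + j30744 → |·| ≈ 2.632e+05, ∠ ≈ 173.29°
|L| = 200000 / 2.632e+05 ≈ 0.75988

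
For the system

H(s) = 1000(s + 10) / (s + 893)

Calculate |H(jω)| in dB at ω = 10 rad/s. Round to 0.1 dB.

24.0 dB

At s = jω = j10:
zero (s+10): 10 + j10 → |·| = √(10²+10²) = √200 ≈ 14.142, ∠ = arctan(10/10) ≈ 45.00°
pole (s+893): 893 + j10 → |·| = √(893²+10²) = √797549 ≈ 893.06, ∠ = arctan(10/893) ≈ 0.64°
|H| = 1000 · 14.142 / 893.06 ≈ 15.835
Gain = 20 log₁₀(15.835) ≈ 23.99 dB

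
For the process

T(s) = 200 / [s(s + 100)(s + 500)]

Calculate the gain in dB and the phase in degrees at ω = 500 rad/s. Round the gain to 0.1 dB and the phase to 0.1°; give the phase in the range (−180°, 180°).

At s = jω = j500:
pole (s+100): 100 + j500 → |·| = √(100²+500²) = √260000 ≈ 509.9, ∠ = arctan(500/100) ≈ 78.69°
pole (s+500): 500 + j500 → |·| = √(500²+500²) = √500000 ≈ 707.11, ∠ = arctan(500/500) ≈ 45.00°
pole at origin: |s| = 500, ∠ = 90.00° (in denominator)
|T| = 200 / 1.8028e+08 ≈ 1.1094e-06
Gain = 20 log₁₀(1.1094e-06) ≈ -119.10 dB
∠T = 0.00° − 213.69° = -213.69° ≡ 146.31° (principal value)

-119.1 dB, 146.3°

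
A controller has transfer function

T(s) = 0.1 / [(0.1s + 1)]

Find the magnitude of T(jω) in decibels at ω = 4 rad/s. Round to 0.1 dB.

-20.6 dB

At ω = 4 rad/s:
pole (1 + j4·0.1) = 1 + j0.4 → |·| ≈ 1.077, ∠ ≈ 21.80°
|T| = 0.1 · 1 / (1.077) ≈ 0.092851
Gain = 20 log₁₀(0.092851) ≈ -20.64 dB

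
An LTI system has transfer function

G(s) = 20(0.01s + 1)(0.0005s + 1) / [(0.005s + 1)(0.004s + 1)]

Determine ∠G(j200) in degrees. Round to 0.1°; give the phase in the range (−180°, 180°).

At ω = 200 rad/s:
zero (1 + j200·0.01) = 1 + j2 → |·| ≈ 2.2361, ∠ ≈ 63.43°
zero (1 + j200·0.0005) = 1 + j0.1 → |·| ≈ 1.005, ∠ ≈ 5.71°
pole (1 + j200·0.005) = 1 + j1 → |·| ≈ 1.4142, ∠ ≈ 45.00°
pole (1 + j200·0.004) = 1 + j0.8 → |·| ≈ 1.2806, ∠ ≈ 38.66°
∠G = (63.43° + 5.71°) − (45.00° + 38.66°) = -14.52°

-14.5°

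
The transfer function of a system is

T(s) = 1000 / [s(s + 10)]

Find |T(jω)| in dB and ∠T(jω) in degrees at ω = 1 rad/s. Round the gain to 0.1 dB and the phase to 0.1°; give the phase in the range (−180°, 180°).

40.0 dB, -95.7°

At s = jω = j1:
pole (s+10): 10 + j1 → |·| = √(10²+1²) = √101 ≈ 10.05, ∠ = arctan(1/10) ≈ 5.71°
pole at origin: |s| = 1, ∠ = 90.00° (in denominator)
|T| = 1000 / 10.05 ≈ 99.502
Gain = 20 log₁₀(99.502) ≈ 39.96 dB
∠T = 0.00° − 95.71° = -95.71°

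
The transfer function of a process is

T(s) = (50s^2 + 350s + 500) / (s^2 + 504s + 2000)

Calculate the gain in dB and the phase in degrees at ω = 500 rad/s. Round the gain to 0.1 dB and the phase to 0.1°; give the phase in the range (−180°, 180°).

31.0 dB, 44.7°

Substitute s = j500:
Numerator: 50(j500)^2 + 350(j500) + 500 = -12499500 + j175000
Denominator: (j500)^2 + 504(j500) + 2000 = -248000 + j252000
|N| = √(12499500² + 175000²) ≈ 1.2501e+07, ∠N ≈ 179.20°
|D| = √(248000² + 252000²) ≈ 3.5356e+05, ∠D ≈ 134.54°
|T| = 1.2501e+07 / 3.5356e+05 ≈ 35.358
Gain = 20 log₁₀(35.358) ≈ 30.97 dB
∠T = 179.20° − 134.54° = 44.66°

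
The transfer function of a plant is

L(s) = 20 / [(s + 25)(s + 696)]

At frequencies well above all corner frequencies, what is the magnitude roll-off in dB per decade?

Each pole contributes −20 dB/decade at high frequency; each zero contributes +20 dB/decade.
Net: 0 zero(s) − 2 pole(s) → -40 dB/decade.

-40 dB/decade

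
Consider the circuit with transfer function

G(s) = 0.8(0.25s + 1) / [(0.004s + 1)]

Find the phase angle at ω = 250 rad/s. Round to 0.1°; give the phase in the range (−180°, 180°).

At ω = 250 rad/s:
zero (1 + j250·0.25) = 1 + j62.5 → |·| ≈ 62.508, ∠ ≈ 89.08°
pole (1 + j250·0.004) = 1 + j1 → |·| ≈ 1.4142, ∠ ≈ 45.00°
∠G = (89.08°) − (45.00°) = 44.08°

44.1°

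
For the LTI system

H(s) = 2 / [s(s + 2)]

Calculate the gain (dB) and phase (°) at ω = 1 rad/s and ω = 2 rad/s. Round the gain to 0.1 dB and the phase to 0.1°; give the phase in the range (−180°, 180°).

ω = 1: -1.0 dB, -116.6°; ω = 2: -9.0 dB, -135.0°

At s = jω = j1:
pole (s+2): 2 + j1 → |·| = √(2²+1²) = √5 ≈ 2.2361, ∠ = arctan(1/2) ≈ 26.57°
pole at origin: |s| = 1, ∠ = 90.00° (in denominator)
|H| = 2 / 2.2361 ≈ 0.89441
Gain = 20 log₁₀(0.89441) ≈ -0.97 dB
∠H = 0.00° − 116.57° = -116.57°

At s = jω = j2:
pole (s+2): 2 + j2 → |·| = √(2²+2²) = √8 ≈ 2.8284, ∠ = arctan(2/2) ≈ 45.00°
pole at origin: |s| = 2, ∠ = 90.00° (in denominator)
|H| = 2 / 5.6568 ≈ 0.35356
Gain = 20 log₁₀(0.35356) ≈ -9.03 dB
∠H = 0.00° − 135.00° = -135.00°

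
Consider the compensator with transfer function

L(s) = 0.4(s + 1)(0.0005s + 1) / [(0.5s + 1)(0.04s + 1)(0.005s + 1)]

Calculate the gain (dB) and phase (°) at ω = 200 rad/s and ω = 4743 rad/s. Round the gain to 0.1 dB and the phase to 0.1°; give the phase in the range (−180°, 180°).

At ω = 200 rad/s:
zero (1 + j200·1) = 1 + j200 → |·| ≈ 200, ∠ ≈ 89.71°
zero (1 + j200·0.0005) = 1 + j0.1 → |·| ≈ 1.005, ∠ ≈ 5.71°
pole (1 + j200·0.5) = 1 + j100 → |·| ≈ 100, ∠ ≈ 89.43°
pole (1 + j200·0.04) = 1 + j8 → |·| ≈ 8.0623, ∠ ≈ 82.87°
pole (1 + j200·0.005) = 1 + j1 → |·| ≈ 1.4142, ∠ ≈ 45.00°
|L| = 0.4 · 200 · 1.005 / (100 · 8.0623 · 1.4142) ≈ 0.070516
Gain = 20 log₁₀(0.070516) ≈ -23.03 dB
∠L = (89.71° + 5.71°) − (89.43° + 82.87° + 45.00°) = -121.88°

At ω = 4743 rad/s:
zero (1 + j4743·1) = 1 + j4743 → |·| ≈ 4743, ∠ ≈ 89.99°
zero (1 + j4743·0.0005) = 1 + j2.3715 → |·| ≈ 2.5737, ∠ ≈ 67.14°
pole (1 + j4743·0.5) = 1 + j2371.5 → |·| ≈ 2371.5, ∠ ≈ 89.98°
pole (1 + j4743·0.04) = 1 + j189.72 → |·| ≈ 189.72, ∠ ≈ 89.70°
pole (1 + j4743·0.005) = 1 + j23.715 → |·| ≈ 23.736, ∠ ≈ 87.59°
|L| = 0.4 · 4743 · 2.5737 / (2371.5 · 189.72 · 23.736) ≈ 0.00045722
Gain = 20 log₁₀(0.00045722) ≈ -66.80 dB
∠L = (89.99° + 67.14°) − (89.98° + 89.70° + 87.59°) = -110.14°

ω = 200: -23.0 dB, -121.9°; ω = 4743: -66.8 dB, -110.1°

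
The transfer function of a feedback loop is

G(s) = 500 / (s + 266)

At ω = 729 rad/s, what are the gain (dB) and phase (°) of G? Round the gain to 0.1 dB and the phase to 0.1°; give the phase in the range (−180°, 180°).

Substitute s = j729:
Numerator: 500 = 500 + j0
Denominator: (j729) + 266 = 266 + j729
|N| = √(500² + 0²) ≈ 500, ∠N ≈ 0.00°
|D| = √(266² + 729²) ≈ 776.01, ∠D ≈ 69.95°
|G| = 500 / 776.01 ≈ 0.64432
Gain = 20 log₁₀(0.64432) ≈ -3.82 dB
∠G = 0.00° − 69.95° = -69.95°

-3.8 dB, -70.0°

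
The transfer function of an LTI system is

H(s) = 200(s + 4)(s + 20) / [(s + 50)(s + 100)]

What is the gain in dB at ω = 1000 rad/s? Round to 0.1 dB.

At s = jω = j1000:
zero (s+4): 4 + j1000 → |·| = √(4²+1000²) = √1000016 ≈ 1000, ∠ = arctan(1000/4) ≈ 89.77°
zero (s+20): 20 + j1000 → |·| = √(20²+1000²) = √1000400 ≈ 1000.2, ∠ = arctan(1000/20) ≈ 88.85°
pole (s+50): 50 + j1000 → |·| = √(50²+1000²) = √1002500 ≈ 1001.2, ∠ = arctan(1000/50) ≈ 87.14°
pole (s+100): 100 + j1000 → |·| = √(100²+1000²) = √1010000 ≈ 1005, ∠ = arctan(1000/100) ≈ 84.29°
|H| = 200 · 1.0002e+06 / 1.0062e+06 ≈ 198.81
Gain = 20 log₁₀(198.81) ≈ 45.97 dB

46.0 dB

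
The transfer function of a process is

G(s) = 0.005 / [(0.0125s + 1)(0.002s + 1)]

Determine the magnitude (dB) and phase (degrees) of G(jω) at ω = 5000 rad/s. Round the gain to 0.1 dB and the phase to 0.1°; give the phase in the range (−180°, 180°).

At ω = 5000 rad/s:
pole (1 + j5000·0.0125) = 1 + j62.5 → |·| ≈ 62.508, ∠ ≈ 89.08°
pole (1 + j5000·0.002) = 1 + j10 → |·| ≈ 10.05, ∠ ≈ 84.29°
|G| = 0.005 · 1 / (62.508 · 10.05) ≈ 7.9592e-06
Gain = 20 log₁₀(7.9592e-06) ≈ -101.98 dB
∠G = (0°) − (89.08° + 84.29°) = -173.37°

-102.0 dB, -173.4°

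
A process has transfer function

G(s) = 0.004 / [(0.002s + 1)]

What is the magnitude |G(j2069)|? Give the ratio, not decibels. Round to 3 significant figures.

At ω = 2069 rad/s:
pole (1 + j2069·0.002) = 1 + j4.138 → |·| ≈ 4.2571, ∠ ≈ 76.41°
|G| = 0.004 · 1 / (4.2571) ≈ 0.00093961

0.000940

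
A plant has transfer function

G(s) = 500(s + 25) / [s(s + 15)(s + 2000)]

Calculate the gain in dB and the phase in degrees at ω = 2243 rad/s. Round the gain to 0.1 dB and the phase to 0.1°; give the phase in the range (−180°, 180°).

-82.6 dB, -138.5°

At s = jω = j2243:
zero (s+25): 25 + j2243 → |·| = √(25²+2243²) = √5031674 ≈ 2243.1, ∠ = arctan(2243/25) ≈ 89.36°
pole (s+15): 15 + j2243 → |·| = √(15²+2243²) = √5031274 ≈ 2243.1, ∠ = arctan(2243/15) ≈ 89.62°
pole (s+2000): 2000 + j2243 → |·| = √(2000²+2243²) = √9031049 ≈ 3005.2, ∠ = arctan(2243/2000) ≈ 48.28°
pole at origin: |s| = 2243, ∠ = 90.00° (in denominator)
|G| = 500 · 2243.1 / 1.512e+10 ≈ 7.4177e-05
Gain = 20 log₁₀(7.4177e-05) ≈ -82.59 dB
∠G = 89.36° − 227.90° = -138.54°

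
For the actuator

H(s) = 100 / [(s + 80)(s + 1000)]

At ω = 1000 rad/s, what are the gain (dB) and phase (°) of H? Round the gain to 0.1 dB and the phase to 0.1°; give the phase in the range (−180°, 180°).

At s = jω = j1000:
pole (s+80): 80 + j1000 → |·| = √(80²+1000²) = √1006400 ≈ 1003.2, ∠ = arctan(1000/80) ≈ 85.43°
pole (s+1000): 1000 + j1000 → |·| = √(1000²+1000²) = √2000000 ≈ 1414.2, ∠ = arctan(1000/1000) ≈ 45.00°
|H| = 100 / 1.4187e+06 ≈ 7.0487e-05
Gain = 20 log₁₀(7.0487e-05) ≈ -83.04 dB
∠H = 0.00° − 130.43° = -130.43°

-83.0 dB, -130.4°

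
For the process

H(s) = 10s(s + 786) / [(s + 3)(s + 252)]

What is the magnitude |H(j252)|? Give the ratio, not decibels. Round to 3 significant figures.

23.2

At s = jω = j252:
zero (s+786): 786 + j252 → |·| = √(786²+252²) = √681300 ≈ 825.41, ∠ = arctan(252/786) ≈ 17.78°
zero at origin: s = j252 → |·| = 252, ∠ = 90.00°
pole (s+3): 3 + j252 → |·| = √(3²+252²) = √63513 ≈ 252.02, ∠ = arctan(252/3) ≈ 89.32°
pole (s+252): 252 + j252 → |·| = √(252²+252²) = √127008 ≈ 356.38, ∠ = arctan(252/252) ≈ 45.00°
|H| = 10 · 2.08e+05 / 89815 ≈ 23.159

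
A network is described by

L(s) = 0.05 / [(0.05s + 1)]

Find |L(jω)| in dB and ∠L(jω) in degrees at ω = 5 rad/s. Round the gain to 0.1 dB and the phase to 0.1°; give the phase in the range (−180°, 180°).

At ω = 5 rad/s:
pole (1 + j5·0.05) = 1 + j0.25 → |·| ≈ 1.0308, ∠ ≈ 14.04°
|L| = 0.05 · 1 / (1.0308) ≈ 0.048506
Gain = 20 log₁₀(0.048506) ≈ -26.28 dB
∠L = (0°) − (14.04°) = -14.04°

-26.3 dB, -14.0°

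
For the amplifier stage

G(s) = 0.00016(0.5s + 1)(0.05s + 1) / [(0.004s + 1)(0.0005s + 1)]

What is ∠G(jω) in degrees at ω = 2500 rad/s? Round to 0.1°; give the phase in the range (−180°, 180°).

At ω = 2500 rad/s:
zero (1 + j2500·0.5) = 1 + j1250 → |·| ≈ 1250, ∠ ≈ 89.95°
zero (1 + j2500·0.05) = 1 + j125 → |·| ≈ 125, ∠ ≈ 89.54°
pole (1 + j2500·0.004) = 1 + j10 → |·| ≈ 10.05, ∠ ≈ 84.29°
pole (1 + j2500·0.0005) = 1 + j1.25 → |·| ≈ 1.6008, ∠ ≈ 51.34°
∠G = (89.95° + 89.54°) − (84.29° + 51.34°) = 43.86°

43.9°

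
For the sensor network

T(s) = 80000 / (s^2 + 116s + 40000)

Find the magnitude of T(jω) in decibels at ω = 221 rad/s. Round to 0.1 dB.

At s = jω = j221:
quadratic: (j221)² + 116·j221 + 40000 = -8841 + j25636 → |·| ≈ 27118, ∠ ≈ 109.03°
|T| = 80000 / 27118 ≈ 2.9501
Gain = 20 log₁₀(2.9501) ≈ 9.40 dB

9.4 dB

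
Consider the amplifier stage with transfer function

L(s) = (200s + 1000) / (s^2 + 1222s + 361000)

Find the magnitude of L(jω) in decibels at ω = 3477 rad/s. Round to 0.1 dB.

-25.1 dB

Substitute s = j3477:
Numerator: 200(j3477) + 1000 = 1000 + j695400
Denominator: (j3477)^2 + 1222(j3477) + 361000 = -11728529 + j4248894
|N| = √(1000² + 695400²) ≈ 6.954e+05, ∠N ≈ 89.92°
|D| = √(11728529² + 4248894²) ≈ 1.2474e+07, ∠D ≈ 160.09°
|L| = 6.954e+05 / 1.2474e+07 ≈ 0.055748
Gain = 20 log₁₀(0.055748) ≈ -25.08 dB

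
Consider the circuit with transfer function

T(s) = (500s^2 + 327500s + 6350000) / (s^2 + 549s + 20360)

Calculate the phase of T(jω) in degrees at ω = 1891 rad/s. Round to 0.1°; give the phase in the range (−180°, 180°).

Substitute s = j1891:
Numerator: 500(j1891)^2 + 327500(j1891) + 6350000 = -1781590500 + j619302500
Denominator: (j1891)^2 + 549(j1891) + 20360 = -3555521 + j1038159
|N| = √(1781590500² + 619302500²) ≈ 1.8862e+09, ∠N ≈ 160.83°
|D| = √(3555521² + 1038159²) ≈ 3.704e+06, ∠D ≈ 163.72°
∠T = 160.83° − 163.72° = -2.89°

-2.9°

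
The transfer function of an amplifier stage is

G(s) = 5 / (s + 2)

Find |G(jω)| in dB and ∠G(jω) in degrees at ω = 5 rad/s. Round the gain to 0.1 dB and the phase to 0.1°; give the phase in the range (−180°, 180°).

-0.6 dB, -68.2°

At s = jω = j5:
pole (s+2): 2 + j5 → |·| = √(2²+5²) = √29 ≈ 5.3852, ∠ = arctan(5/2) ≈ 68.20°
|G| = 5 / 5.3852 ≈ 0.92847
Gain = 20 log₁₀(0.92847) ≈ -0.64 dB
∠G = 0.00° − 68.20° = -68.20°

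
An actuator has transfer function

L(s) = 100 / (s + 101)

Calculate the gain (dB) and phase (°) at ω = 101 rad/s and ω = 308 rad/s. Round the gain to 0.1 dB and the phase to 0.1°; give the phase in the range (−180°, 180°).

ω = 101: -3.1 dB, -45.0°; ω = 308: -10.2 dB, -71.8°

Substitute s = j101:
Numerator: 100 = 100 + j0
Denominator: (j101) + 101 = 101 + j101
|N| = √(100² + 0²) ≈ 100, ∠N ≈ 0.00°
|D| = √(101² + 101²) ≈ 142.84, ∠D ≈ 45.00°
|L| = 100 / 142.84 ≈ 0.70008
Gain = 20 log₁₀(0.70008) ≈ -3.10 dB
∠L = 0.00° − 45.00° = -45.00°

Substitute s = j308:
Numerator: 100 = 100 + j0
Denominator: (j308) + 101 = 101 + j308
|N| = √(100² + 0²) ≈ 100, ∠N ≈ 0.00°
|D| = √(101² + 308²) ≈ 324.14, ∠D ≈ 71.84°
|L| = 100 / 324.14 ≈ 0.30851
Gain = 20 log₁₀(0.30851) ≈ -10.21 dB
∠L = 0.00° − 71.84° = -71.84°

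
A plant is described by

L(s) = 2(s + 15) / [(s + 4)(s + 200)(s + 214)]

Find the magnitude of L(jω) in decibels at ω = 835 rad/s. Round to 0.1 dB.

-111.4 dB

At s = jω = j835:
zero (s+15): 15 + j835 → |·| = √(15²+835²) = √697450 ≈ 835.13, ∠ = arctan(835/15) ≈ 88.97°
pole (s+4): 4 + j835 → |·| = √(4²+835²) = √697241 ≈ 835.01, ∠ = arctan(835/4) ≈ 89.73°
pole (s+200): 200 + j835 → |·| = √(200²+835²) = √737225 ≈ 858.62, ∠ = arctan(835/200) ≈ 76.53°
pole (s+214): 214 + j835 → |·| = √(214²+835²) = √743021 ≈ 861.99, ∠ = arctan(835/214) ≈ 75.63°
|L| = 2 · 835.13 / 6.1801e+08 ≈ 2.7026e-06
Gain = 20 log₁₀(2.7026e-06) ≈ -111.36 dB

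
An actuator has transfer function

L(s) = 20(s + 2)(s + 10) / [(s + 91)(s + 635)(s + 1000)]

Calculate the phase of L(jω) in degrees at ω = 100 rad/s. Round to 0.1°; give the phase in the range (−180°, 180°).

At s = jω = j100:
zero (s+2): 2 + j100 → |·| = √(2²+100²) = √10004 ≈ 100.02, ∠ = arctan(100/2) ≈ 88.85°
zero (s+10): 10 + j100 → |·| = √(10²+100²) = √10100 ≈ 100.5, ∠ = arctan(100/10) ≈ 84.29°
pole (s+91): 91 + j100 → |·| = √(91²+100²) = √18281 ≈ 135.21, ∠ = arctan(100/91) ≈ 47.70°
pole (s+635): 635 + j100 → |·| = √(635²+100²) = √413225 ≈ 642.83, ∠ = arctan(100/635) ≈ 8.95°
pole (s+1000): 1000 + j100 → |·| = √(1000²+100²) = √1010000 ≈ 1005, ∠ = arctan(100/1000) ≈ 5.71°
∠L = 173.14° − 62.36° = 110.78°

110.8°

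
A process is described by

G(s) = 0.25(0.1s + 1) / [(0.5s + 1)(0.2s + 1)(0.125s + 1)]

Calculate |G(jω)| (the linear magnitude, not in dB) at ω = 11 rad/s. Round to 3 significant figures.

0.0162

At ω = 11 rad/s:
zero (1 + j11·0.1) = 1 + j1.1 → |·| ≈ 1.4866, ∠ ≈ 47.73°
pole (1 + j11·0.5) = 1 + j5.5 → |·| ≈ 5.5902, ∠ ≈ 79.70°
pole (1 + j11·0.2) = 1 + j2.2 → |·| ≈ 2.4166, ∠ ≈ 65.56°
pole (1 + j11·0.125) = 1 + j1.375 → |·| ≈ 1.7002, ∠ ≈ 53.97°
|G| = 0.25 · 1.4866 / (5.5902 · 2.4166 · 1.7002) ≈ 0.016181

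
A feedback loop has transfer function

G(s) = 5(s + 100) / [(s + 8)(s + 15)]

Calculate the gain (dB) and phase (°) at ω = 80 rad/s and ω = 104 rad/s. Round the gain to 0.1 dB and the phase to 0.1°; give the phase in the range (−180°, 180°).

At s = jω = j80:
zero (s+100): 100 + j80 → |·| = √(100²+80²) = √16400 ≈ 128.06, ∠ = arctan(80/100) ≈ 38.66°
pole (s+8): 8 + j80 → |·| = √(8²+80²) = √6464 ≈ 80.399, ∠ = arctan(80/8) ≈ 84.29°
pole (s+15): 15 + j80 → |·| = √(15²+80²) = √6625 ≈ 81.394, ∠ = arctan(80/15) ≈ 79.38°
|G| = 5 · 128.06 / 6544 ≈ 0.097845
Gain = 20 log₁₀(0.097845) ≈ -20.19 dB
∠G = 38.66° − 163.67° = -125.01°

At s = jω = j104:
zero (s+100): 100 + j104 → |·| = √(100²+104²) = √20816 ≈ 144.28, ∠ = arctan(104/100) ≈ 46.12°
pole (s+8): 8 + j104 → |·| = √(8²+104²) = √10880 ≈ 104.31, ∠ = arctan(104/8) ≈ 85.60°
pole (s+15): 15 + j104 → |·| = √(15²+104²) = √11041 ≈ 105.08, ∠ = arctan(104/15) ≈ 81.79°
|G| = 5 · 144.28 / 10961 ≈ 0.065815
Gain = 20 log₁₀(0.065815) ≈ -23.63 dB
∠G = 46.12° − 167.39° = -121.27°

ω = 80: -20.2 dB, -125.0°; ω = 104: -23.6 dB, -121.3°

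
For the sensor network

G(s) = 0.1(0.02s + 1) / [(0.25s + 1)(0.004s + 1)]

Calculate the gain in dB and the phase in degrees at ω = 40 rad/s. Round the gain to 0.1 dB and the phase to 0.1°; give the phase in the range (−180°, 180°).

At ω = 40 rad/s:
zero (1 + j40·0.02) = 1 + j0.8 → |·| ≈ 1.2806, ∠ ≈ 38.66°
pole (1 + j40·0.25) = 1 + j10 → |·| ≈ 10.05, ∠ ≈ 84.29°
pole (1 + j40·0.004) = 1 + j0.16 → |·| ≈ 1.0127, ∠ ≈ 9.09°
|G| = 0.1 · 1.2806 / (10.05 · 1.0127) ≈ 0.012582
Gain = 20 log₁₀(0.012582) ≈ -38.01 dB
∠G = (38.66°) − (84.29° + 9.09°) = -54.72°

-38.0 dB, -54.7°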